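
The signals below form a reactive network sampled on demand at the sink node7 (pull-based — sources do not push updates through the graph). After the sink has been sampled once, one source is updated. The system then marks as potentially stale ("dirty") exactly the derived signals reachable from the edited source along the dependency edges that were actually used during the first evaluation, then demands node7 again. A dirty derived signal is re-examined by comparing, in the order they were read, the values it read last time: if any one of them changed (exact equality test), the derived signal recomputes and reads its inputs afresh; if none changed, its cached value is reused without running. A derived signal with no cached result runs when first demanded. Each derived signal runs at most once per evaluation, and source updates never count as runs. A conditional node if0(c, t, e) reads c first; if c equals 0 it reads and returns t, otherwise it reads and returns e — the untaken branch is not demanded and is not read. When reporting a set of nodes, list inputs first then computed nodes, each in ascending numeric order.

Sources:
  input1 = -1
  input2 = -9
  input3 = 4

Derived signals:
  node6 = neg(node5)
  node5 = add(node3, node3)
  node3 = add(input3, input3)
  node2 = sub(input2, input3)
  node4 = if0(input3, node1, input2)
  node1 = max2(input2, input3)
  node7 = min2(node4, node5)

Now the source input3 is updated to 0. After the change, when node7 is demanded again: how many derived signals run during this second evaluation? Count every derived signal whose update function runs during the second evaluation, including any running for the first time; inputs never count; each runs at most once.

Initial pass — values computed on the first demand:
  node3 = add(4, 4) = 8
  node4 = if0(input3=4 -> else branch input2) = -9
  node5 = add(8, 8) = 16
  node7 = min2(-9, 16) = -9

Second demand — change propagation:
  node1: newly demanded (no cache) — executes and yields 0.
  node3: re-runs because input3 4->0; input3 4->0; new result 0.
  node4: re-runs because input3 4->0; new result 0.
  node5: re-runs because node3 8->0; node3 8->0; new result 0.
  node7: re-runs because node4 -9->0; node5 16->0; new result 0.

The important point: the flipped condition pulls in fresh nodes; node1 runs for the first time.

Run set: node1, node3, node4, node5, node7 (5 run).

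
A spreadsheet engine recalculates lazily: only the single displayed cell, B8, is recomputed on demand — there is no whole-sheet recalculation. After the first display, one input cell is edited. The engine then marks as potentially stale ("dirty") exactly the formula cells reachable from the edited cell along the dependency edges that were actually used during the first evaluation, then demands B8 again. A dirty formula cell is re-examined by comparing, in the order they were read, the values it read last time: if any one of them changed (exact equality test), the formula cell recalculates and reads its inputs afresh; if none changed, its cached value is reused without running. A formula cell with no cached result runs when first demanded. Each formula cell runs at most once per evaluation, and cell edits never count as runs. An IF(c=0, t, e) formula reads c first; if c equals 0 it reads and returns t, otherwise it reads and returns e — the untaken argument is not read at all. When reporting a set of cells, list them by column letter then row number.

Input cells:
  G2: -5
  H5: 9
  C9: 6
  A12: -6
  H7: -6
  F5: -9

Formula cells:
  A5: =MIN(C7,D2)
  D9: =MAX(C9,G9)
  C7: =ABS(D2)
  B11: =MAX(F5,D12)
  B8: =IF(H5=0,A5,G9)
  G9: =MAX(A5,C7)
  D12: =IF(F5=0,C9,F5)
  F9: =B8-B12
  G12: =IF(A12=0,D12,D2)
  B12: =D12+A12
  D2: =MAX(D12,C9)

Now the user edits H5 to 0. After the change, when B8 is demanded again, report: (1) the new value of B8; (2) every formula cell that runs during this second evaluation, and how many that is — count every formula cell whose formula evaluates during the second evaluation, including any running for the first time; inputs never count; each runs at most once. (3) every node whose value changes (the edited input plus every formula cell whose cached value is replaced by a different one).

New value of B8: 6.
Formula cells that run: B8 — 1 in total.
Values that change: H5.

First evaluation (everything demanded from the output):
  D12 = IF(F5=0: F5=-9 -> else branch F5) = -9
  D2 = MAX(-9, 6) = 6
  C7 = ABS(6) = 6
  A5 = MIN(6, 6) = 6
  G9 = MAX(6, 6) = 6
  B8 = IF(H5=0: H5=9 -> else branch G9) = 6

Propagation after the edit:
  B8: runs — H5 9->0; result 6 (same value as before).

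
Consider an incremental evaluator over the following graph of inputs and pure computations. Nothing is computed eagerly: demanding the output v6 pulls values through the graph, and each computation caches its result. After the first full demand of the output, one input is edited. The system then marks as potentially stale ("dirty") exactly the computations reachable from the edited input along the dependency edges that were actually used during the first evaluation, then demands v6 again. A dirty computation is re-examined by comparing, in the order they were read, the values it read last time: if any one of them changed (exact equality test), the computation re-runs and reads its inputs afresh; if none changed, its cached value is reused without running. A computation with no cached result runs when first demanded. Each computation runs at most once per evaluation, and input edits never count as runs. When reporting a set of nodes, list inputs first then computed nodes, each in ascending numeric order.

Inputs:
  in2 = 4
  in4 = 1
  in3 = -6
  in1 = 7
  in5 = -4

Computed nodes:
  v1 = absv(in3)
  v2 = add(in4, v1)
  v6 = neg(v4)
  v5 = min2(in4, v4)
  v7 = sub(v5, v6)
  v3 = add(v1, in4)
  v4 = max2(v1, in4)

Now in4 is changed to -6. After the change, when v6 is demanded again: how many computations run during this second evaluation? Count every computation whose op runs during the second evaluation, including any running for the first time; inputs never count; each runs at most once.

Initial pass — values computed on the first demand:
  v1 = absv(-6) = 6
  v4 = max2(6, 1) = 6
  v6 = neg(6) = -6

Second demand — change propagation:
  v4: re-runs because in4 1->-6; new result 6 (unchanged).
  v6: re-examined; everything it read last time is the same (v4 unchanged) — cache -6 kept, no run.

The important point: v4 recomputes to an identical value, and the output ends up unchanged.

Run set: v4 (1 run).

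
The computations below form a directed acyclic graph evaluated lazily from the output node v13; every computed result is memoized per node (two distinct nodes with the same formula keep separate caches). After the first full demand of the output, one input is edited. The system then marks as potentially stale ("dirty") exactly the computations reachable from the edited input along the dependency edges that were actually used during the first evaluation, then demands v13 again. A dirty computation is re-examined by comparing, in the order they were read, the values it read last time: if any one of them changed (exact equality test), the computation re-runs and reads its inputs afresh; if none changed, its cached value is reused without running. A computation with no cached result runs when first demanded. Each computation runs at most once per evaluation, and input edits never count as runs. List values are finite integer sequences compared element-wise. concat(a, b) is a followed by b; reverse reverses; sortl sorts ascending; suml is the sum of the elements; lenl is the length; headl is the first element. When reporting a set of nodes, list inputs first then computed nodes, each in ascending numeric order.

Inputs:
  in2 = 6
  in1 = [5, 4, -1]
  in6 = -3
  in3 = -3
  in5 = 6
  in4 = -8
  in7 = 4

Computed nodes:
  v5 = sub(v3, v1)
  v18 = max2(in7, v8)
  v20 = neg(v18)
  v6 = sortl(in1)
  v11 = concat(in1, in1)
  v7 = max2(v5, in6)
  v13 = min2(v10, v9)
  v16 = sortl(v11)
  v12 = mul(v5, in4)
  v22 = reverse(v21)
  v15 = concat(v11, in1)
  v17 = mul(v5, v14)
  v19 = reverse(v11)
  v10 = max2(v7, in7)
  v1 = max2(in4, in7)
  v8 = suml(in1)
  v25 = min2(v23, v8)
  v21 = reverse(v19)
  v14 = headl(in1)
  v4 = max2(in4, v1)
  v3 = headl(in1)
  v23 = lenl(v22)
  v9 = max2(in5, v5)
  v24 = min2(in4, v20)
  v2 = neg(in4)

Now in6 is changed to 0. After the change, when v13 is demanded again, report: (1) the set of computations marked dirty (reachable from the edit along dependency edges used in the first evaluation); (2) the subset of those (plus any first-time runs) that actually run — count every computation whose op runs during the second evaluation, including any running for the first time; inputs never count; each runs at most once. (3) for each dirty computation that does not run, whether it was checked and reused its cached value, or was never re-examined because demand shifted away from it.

First demand of the output computes:
  v1 = max2(-8, 4) = 4
  v3 = headl([5, 4, -1]) = 5
  v5 = sub(5, 4) = 1
  v7 = max2(1, -3) = 1
  v9 = max2(6, 1) = 6
  v10 = max2(1, 4) = 4
  v13 = min2(4, 6) = 4

After the edit, cleaning proceeds:
  v7: a read changed (in6 -3->0) — executes, giving 1 — identical to its old value.
  v10: dirty, but its reads are unchanged (v7 unchanged, in7 unchanged); cached 4 stands.
  v13: dirty, but its reads are unchanged (v10 unchanged, v9 unchanged); cached 4 stands.

Note the absorption at v7: it re-runs yet its value is the same, leaving the output's value untouched.

The edit dirties: v7, v10, v13.
1 computations run: v7.
Cache hits after checking: v10, v13.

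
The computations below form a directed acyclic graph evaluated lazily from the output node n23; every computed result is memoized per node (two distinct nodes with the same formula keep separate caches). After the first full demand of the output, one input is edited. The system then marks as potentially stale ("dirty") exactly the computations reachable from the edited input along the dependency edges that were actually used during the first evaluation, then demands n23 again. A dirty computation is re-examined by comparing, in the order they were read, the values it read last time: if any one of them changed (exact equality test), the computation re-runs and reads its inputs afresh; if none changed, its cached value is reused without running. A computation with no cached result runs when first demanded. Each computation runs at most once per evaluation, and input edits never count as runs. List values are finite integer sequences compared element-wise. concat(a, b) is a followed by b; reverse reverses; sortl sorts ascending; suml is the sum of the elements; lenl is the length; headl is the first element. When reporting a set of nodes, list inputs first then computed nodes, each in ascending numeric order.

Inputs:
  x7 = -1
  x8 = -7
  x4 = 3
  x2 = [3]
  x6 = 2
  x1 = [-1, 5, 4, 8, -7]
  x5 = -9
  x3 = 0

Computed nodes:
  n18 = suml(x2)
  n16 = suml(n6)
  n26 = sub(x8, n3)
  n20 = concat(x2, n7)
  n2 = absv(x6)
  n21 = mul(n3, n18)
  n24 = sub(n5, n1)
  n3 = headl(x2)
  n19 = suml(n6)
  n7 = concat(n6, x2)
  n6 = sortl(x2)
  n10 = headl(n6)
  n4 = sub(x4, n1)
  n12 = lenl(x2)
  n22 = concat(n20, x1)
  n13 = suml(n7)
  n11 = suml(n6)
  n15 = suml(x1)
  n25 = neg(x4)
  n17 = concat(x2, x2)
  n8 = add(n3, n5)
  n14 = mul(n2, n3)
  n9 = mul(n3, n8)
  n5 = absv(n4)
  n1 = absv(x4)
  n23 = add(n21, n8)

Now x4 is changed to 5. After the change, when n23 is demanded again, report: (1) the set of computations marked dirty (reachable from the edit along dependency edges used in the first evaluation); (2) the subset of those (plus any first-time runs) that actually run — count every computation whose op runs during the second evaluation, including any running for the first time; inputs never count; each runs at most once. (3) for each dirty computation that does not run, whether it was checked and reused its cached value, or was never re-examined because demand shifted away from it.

The edit dirties: n1, n4, n5, n8, n23.
2 computations run: n1, n4.
Cache hits after checking: n5, n8, n23.
Note the absorption at n4: it re-runs yet its value is the same, leaving the output's value untouched.

First demand of the output computes:
  n1 = absv(3) = 3
  n3 = headl([3]) = 3
  n4 = sub(3, 3) = 0
  n5 = absv(0) = 0
  n8 = add(3, 0) = 3
  n18 = suml([3]) = 3
  n21 = mul(3, 3) = 9
  n23 = add(9, 3) = 12

After the edit, cleaning proceeds:
  n1: a read changed (x4 3->5) — executes, giving 5.
  n4: a read changed (x4 3->5; n1 3->5) — executes, giving 0 — identical to its old value.
  n5: dirty, but its reads are unchanged (n4 unchanged); cached 0 stands.
  n8: dirty, but its reads are unchanged (n3 unchanged, n5 unchanged); cached 3 stands.
  n23: dirty, but its reads are unchanged (n21 unchanged, n8 unchanged); cached 12 stands.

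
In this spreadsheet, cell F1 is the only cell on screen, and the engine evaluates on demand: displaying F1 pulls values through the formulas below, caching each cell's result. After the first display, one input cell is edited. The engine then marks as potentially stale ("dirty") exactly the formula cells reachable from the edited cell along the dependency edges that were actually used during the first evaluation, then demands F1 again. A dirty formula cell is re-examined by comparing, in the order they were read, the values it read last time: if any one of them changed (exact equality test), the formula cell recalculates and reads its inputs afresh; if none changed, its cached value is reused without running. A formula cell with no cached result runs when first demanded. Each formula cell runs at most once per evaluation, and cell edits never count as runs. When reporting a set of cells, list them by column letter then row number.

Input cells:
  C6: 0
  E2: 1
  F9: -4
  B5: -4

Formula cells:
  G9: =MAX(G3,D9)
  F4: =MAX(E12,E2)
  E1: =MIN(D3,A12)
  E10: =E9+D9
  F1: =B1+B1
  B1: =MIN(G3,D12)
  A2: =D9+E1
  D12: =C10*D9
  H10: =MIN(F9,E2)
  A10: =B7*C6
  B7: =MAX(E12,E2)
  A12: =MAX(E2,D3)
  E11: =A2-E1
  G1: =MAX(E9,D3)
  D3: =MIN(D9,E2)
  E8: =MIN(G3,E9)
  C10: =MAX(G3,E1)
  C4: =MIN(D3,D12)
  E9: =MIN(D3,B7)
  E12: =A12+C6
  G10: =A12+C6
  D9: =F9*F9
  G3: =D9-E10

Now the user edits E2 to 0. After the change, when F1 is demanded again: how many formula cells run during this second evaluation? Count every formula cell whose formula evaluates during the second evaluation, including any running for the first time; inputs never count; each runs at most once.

Run set: A12, B1, B7, C10, D3, D12, E1, E9, E10, E12, F1, G3 (12 run).

Initial pass — values computed on the first demand:
  D9 = -4 * -4 = 16
  D3 = MIN(16, 1) = 1
  A12 = MAX(1, 1) = 1
  E1 = MIN(1, 1) = 1
  E12 = 1 + 0 = 1
  B7 = MAX(1, 1) = 1
  E9 = MIN(1, 1) = 1
  E10 = 1 + 16 = 17
  G3 = 16 - 17 = -1
  C10 = MAX(-1, 1) = 1
  D12 = 1 * 16 = 16
  B1 = MIN(-1, 16) = -1
  F1 = -1 + -1 = -2

Second demand — change propagation:
  D3: re-runs because E2 1->0; new result 0.
  A12: re-runs because E2 1->0; D3 1->0; new result 0.
  E1: re-runs because D3 1->0; A12 1->0; new result 0.
  E12: re-runs because A12 1->0; new result 0.
  B7: re-runs because E12 1->0; E2 1->0; new result 0.
  E9: re-runs because D3 1->0; B7 1->0; new result 0.
  E10: re-runs because E9 1->0; new result 16.
  G3: re-runs because E10 17->16; new result 0.
  C10: re-runs because G3 -1->0; E1 1->0; new result 0.
  D12: re-runs because C10 1->0; new result 0.
  B1: re-runs because G3 -1->0; D12 16->0; new result 0.
  F1: re-runs because B1 -1->0; B1 -1->0; new result 0.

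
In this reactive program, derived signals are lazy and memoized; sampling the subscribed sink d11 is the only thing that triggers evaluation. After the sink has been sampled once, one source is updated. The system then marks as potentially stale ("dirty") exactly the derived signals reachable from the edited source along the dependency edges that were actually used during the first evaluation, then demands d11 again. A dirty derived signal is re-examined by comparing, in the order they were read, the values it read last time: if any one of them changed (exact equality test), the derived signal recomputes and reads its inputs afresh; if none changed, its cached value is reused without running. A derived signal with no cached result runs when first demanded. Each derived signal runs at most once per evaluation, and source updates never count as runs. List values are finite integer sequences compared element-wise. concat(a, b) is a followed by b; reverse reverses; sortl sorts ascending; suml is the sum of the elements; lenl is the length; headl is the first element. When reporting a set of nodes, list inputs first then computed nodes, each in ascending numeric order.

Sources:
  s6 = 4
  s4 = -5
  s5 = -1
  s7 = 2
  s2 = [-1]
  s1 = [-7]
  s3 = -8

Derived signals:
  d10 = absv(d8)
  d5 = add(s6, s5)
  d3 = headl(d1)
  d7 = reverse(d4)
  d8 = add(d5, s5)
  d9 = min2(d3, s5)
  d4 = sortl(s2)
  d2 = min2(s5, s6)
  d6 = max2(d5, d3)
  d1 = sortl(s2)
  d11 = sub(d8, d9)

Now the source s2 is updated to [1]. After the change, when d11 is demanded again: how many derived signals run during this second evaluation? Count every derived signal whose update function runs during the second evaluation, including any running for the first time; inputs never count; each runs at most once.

First demand of the output computes:
  d1 = sortl([-1]) = [-1]
  d3 = headl([-1]) = -1
  d5 = add(4, -1) = 3
  d8 = add(3, -1) = 2
  d9 = min2(-1, -1) = -1
  d11 = sub(2, -1) = 3

After the edit, cleaning proceeds:
  d1: a read changed (s2 [-1]->[1]) — executes, giving [1].
  d3: a read changed (d1 [-1]->[1]) — executes, giving 1.
  d9: a read changed (d3 -1->1) — executes, giving -1 — identical to its old value.
  d11: dirty, but its reads are unchanged (d8 unchanged, d9 unchanged); cached 3 stands.

Note the absorption at d9: it re-runs yet its value is the same, leaving the output's value untouched.

3 derived signals run: d1, d3, d9.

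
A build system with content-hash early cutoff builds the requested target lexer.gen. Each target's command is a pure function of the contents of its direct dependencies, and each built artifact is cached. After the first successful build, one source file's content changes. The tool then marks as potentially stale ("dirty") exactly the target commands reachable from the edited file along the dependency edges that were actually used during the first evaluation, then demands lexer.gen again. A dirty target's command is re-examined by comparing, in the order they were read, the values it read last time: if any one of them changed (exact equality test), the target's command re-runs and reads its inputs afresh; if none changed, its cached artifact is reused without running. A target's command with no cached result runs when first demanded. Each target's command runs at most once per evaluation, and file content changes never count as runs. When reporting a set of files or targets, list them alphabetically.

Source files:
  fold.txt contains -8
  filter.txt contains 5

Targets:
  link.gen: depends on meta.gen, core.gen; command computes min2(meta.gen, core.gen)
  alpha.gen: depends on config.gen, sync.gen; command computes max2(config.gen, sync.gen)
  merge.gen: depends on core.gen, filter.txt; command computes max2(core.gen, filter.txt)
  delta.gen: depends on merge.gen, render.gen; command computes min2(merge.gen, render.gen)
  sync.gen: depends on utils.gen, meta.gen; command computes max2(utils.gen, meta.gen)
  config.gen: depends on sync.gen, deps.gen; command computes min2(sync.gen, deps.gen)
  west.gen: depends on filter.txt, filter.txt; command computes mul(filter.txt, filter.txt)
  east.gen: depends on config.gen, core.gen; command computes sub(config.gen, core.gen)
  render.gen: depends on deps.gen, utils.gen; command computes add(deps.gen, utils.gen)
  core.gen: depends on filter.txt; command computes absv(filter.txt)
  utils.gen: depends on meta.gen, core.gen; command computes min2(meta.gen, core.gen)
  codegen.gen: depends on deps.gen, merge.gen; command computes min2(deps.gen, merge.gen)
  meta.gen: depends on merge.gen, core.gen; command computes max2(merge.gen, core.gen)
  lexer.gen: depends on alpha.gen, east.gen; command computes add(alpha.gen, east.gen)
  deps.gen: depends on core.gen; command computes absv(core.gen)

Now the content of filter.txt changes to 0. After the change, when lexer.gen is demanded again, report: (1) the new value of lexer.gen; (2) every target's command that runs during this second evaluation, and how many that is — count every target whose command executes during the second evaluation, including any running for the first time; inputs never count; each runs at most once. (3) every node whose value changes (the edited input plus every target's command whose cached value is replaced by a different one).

New value of lexer.gen: 0.
Target commands that run: alpha.gen, config.gen, core.gen, deps.gen, east.gen, lexer.gen, merge.gen, meta.gen, sync.gen, utils.gen — 10 in total.
Values that change: alpha.gen, config.gen, core.gen, deps.gen, filter.txt, lexer.gen, merge.gen, meta.gen, sync.gen, utils.gen.

First evaluation (everything demanded from the output):
  core.gen = absv(5) = 5
  deps.gen = absv(5) = 5
  merge.gen = max2(5, 5) = 5
  meta.gen = max2(5, 5) = 5
  utils.gen = min2(5, 5) = 5
  sync.gen = max2(5, 5) = 5
  config.gen = min2(5, 5) = 5
  alpha.gen = max2(5, 5) = 5
  east.gen = sub(5, 5) = 0
  lexer.gen = add(5, 0) = 5

Propagation after the edit:
  core.gen: runs — filter.txt 5->0; result 0.
  deps.gen: runs — core.gen 5->0; result 0.
  merge.gen: runs — core.gen 5->0; filter.txt 5->0; result 0.
  meta.gen: runs — merge.gen 5->0; core.gen 5->0; result 0.
  utils.gen: runs — meta.gen 5->0; core.gen 5->0; result 0.
  sync.gen: runs — utils.gen 5->0; meta.gen 5->0; result 0.
  config.gen: runs — sync.gen 5->0; deps.gen 5->0; result 0.
  alpha.gen: runs — config.gen 5->0; sync.gen 5->0; result 0.
  east.gen: runs — config.gen 5->0; core.gen 5->0; result 0 (same value as before).
  lexer.gen: runs — alpha.gen 5->0; result 0.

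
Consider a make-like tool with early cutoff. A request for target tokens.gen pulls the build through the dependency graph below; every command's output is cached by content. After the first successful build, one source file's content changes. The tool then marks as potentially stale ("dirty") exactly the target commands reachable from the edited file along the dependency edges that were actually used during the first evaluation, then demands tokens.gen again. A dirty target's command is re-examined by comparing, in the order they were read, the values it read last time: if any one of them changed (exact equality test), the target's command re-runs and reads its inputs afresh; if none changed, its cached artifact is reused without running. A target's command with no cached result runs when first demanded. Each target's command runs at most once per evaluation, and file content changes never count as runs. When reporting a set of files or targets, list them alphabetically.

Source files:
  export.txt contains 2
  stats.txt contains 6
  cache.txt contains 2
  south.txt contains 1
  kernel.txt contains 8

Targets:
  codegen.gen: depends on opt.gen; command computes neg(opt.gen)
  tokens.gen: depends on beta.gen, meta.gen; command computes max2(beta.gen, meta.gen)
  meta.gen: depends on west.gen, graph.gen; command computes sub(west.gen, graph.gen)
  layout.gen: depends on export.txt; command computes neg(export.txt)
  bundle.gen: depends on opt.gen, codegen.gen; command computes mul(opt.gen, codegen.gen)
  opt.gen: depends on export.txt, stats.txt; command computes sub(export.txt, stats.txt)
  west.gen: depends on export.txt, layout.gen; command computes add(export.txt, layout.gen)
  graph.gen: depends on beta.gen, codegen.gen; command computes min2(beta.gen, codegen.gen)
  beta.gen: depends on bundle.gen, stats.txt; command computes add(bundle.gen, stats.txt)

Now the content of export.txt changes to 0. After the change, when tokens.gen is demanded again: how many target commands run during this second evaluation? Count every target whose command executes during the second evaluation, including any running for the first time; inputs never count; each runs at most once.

First demand of the output computes:
  layout.gen = neg(2) = -2
  opt.gen = sub(2, 6) = -4
  codegen.gen = neg(-4) = 4
  bundle.gen = mul(-4, 4) = -16
  beta.gen = add(-16, 6) = -10
  graph.gen = min2(-10, 4) = -10
  west.gen = add(2, -2) = 0
  meta.gen = sub(0, -10) = 10
  tokens.gen = max2(-10, 10) = 10

After the edit, cleaning proceeds:
  layout.gen: a read changed (export.txt 2->0) — executes, giving 0.
  opt.gen: a read changed (export.txt 2->0) — executes, giving -6.
  codegen.gen: a read changed (opt.gen -4->-6) — executes, giving 6.
  bundle.gen: a read changed (opt.gen -4->-6; codegen.gen 4->6) — executes, giving -36.
  beta.gen: a read changed (bundle.gen -16->-36) — executes, giving -30.
  graph.gen: a read changed (beta.gen -10->-30; codegen.gen 4->6) — executes, giving -30.
  west.gen: a read changed (export.txt 2->0; layout.gen -2->0) — executes, giving 0 — identical to its old value.
  meta.gen: a read changed (graph.gen -10->-30) — executes, giving 30.
  tokens.gen: a read changed (beta.gen -10->-30; meta.gen 10->30) — executes, giving 30.

9 target commands run: beta.gen, bundle.gen, codegen.gen, graph.gen, layout.gen, meta.gen, opt.gen, tokens.gen, west.gen.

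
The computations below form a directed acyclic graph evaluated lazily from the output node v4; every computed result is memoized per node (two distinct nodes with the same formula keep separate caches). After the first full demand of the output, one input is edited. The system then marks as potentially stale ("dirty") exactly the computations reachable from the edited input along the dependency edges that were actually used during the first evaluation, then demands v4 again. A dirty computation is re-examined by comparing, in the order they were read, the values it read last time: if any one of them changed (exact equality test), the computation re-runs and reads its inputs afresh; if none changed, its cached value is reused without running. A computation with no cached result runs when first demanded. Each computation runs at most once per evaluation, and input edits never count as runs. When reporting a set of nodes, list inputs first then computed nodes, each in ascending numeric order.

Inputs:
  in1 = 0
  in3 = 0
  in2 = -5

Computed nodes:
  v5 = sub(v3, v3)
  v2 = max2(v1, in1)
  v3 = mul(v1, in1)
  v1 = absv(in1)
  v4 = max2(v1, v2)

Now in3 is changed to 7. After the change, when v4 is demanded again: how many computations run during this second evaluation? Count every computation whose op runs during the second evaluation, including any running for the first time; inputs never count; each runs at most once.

0 computations run: none.
Note the shortcut — nothing in the graph depends on in3 at all, so no recomputation happens.

First demand of the output computes:
  v1 = absv(0) = 0
  v2 = max2(0, 0) = 0
  v4 = max2(0, 0) = 0

After the edit, cleaning proceeds:
  no node depends on in3 at all; the second demand re-runs nothing.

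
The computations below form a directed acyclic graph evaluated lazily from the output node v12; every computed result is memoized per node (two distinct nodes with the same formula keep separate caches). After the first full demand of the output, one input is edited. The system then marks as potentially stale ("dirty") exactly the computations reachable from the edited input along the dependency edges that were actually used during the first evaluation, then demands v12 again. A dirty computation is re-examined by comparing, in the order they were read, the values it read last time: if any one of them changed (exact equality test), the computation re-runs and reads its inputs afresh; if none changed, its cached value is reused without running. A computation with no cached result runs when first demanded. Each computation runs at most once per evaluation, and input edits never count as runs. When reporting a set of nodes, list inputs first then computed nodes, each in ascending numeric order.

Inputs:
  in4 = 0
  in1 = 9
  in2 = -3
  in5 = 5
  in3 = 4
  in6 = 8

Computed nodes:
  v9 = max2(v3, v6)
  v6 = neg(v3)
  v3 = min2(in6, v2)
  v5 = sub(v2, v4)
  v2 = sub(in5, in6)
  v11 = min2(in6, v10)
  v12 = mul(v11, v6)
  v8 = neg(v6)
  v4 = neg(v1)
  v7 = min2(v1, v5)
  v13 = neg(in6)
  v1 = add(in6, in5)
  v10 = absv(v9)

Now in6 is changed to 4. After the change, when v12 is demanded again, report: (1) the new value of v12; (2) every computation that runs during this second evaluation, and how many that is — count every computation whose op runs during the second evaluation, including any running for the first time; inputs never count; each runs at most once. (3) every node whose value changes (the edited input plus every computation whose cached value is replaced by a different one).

First demand of the output computes:
  v2 = sub(5, 8) = -3
  v3 = min2(8, -3) = -3
  v6 = neg(-3) = 3
  v9 = max2(-3, 3) = 3
  v10 = absv(3) = 3
  v11 = min2(8, 3) = 3
  v12 = mul(3, 3) = 9

After the edit, cleaning proceeds:
  v2: a read changed (in6 8->4) — executes, giving 1.
  v3: a read changed (in6 8->4; v2 -3->1) — executes, giving 1.
  v6: a read changed (v3 -3->1) — executes, giving -1.
  v9: a read changed (v3 -3->1; v6 3->-1) — executes, giving 1.
  v10: a read changed (v9 3->1) — executes, giving 1.
  v11: a read changed (in6 8->4; v10 3->1) — executes, giving 1.
  v12: a read changed (v11 3->1; v6 3->-1) — executes, giving -1.

Demanding v12 again yields -1.
7 computations run: v2, v3, v6, v9, v10, v11, v12.
The nodes whose values change: in6, v2, v3, v6, v9, v10, v11, v12.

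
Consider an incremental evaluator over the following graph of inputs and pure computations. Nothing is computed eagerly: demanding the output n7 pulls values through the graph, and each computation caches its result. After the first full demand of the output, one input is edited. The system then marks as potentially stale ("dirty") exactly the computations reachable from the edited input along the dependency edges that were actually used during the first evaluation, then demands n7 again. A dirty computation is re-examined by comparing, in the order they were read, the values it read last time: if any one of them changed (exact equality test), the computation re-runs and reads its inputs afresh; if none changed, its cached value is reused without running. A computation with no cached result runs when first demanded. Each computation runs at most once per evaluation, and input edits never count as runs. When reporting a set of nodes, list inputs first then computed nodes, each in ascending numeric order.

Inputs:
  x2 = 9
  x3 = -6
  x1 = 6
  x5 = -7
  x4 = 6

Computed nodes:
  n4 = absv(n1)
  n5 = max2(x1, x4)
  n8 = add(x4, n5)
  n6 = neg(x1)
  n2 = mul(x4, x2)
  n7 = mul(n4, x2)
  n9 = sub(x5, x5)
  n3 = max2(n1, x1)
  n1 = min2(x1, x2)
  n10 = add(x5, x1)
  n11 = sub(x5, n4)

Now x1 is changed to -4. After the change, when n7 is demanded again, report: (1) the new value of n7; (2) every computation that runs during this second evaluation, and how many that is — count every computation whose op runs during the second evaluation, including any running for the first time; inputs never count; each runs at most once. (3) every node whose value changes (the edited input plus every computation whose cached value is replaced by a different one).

n7 now evaluates to 36.
Run set: n1, n4, n7 (3 run).
Changed values: x1, n1, n4, n7.

Initial pass — values computed on the first demand:
  n1 = min2(6, 9) = 6
  n4 = absv(6) = 6
  n7 = mul(6, 9) = 54

Second demand — change propagation:
  n1: re-runs because x1 6->-4; new result -4.
  n4: re-runs because n1 6->-4; new result 4.
  n7: re-runs because n4 6->4; new result 36.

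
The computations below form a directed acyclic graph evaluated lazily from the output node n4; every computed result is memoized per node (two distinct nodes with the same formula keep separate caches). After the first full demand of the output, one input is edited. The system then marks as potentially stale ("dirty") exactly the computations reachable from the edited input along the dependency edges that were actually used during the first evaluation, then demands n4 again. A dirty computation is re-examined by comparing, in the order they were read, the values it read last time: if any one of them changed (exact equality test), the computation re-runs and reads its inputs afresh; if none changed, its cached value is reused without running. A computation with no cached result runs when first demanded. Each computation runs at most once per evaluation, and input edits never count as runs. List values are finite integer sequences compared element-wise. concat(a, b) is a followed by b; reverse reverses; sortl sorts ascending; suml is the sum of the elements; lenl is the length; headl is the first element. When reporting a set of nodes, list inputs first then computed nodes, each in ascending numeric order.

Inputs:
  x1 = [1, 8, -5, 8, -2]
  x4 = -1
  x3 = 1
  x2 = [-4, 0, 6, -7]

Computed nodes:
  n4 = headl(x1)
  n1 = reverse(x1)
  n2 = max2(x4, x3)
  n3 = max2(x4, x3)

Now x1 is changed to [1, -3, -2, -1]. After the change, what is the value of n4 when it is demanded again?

Demanding n4 again yields 1.

First demand of the output computes:
  n4 = headl([1, 8, -5, 8, -2]) = 1

After the edit, cleaning proceeds:
  n4: a read changed (x1 [1, 8, -5, 8, -2]->[1, -3, -2, -1]) — executes, giving 1 — identical to its old value.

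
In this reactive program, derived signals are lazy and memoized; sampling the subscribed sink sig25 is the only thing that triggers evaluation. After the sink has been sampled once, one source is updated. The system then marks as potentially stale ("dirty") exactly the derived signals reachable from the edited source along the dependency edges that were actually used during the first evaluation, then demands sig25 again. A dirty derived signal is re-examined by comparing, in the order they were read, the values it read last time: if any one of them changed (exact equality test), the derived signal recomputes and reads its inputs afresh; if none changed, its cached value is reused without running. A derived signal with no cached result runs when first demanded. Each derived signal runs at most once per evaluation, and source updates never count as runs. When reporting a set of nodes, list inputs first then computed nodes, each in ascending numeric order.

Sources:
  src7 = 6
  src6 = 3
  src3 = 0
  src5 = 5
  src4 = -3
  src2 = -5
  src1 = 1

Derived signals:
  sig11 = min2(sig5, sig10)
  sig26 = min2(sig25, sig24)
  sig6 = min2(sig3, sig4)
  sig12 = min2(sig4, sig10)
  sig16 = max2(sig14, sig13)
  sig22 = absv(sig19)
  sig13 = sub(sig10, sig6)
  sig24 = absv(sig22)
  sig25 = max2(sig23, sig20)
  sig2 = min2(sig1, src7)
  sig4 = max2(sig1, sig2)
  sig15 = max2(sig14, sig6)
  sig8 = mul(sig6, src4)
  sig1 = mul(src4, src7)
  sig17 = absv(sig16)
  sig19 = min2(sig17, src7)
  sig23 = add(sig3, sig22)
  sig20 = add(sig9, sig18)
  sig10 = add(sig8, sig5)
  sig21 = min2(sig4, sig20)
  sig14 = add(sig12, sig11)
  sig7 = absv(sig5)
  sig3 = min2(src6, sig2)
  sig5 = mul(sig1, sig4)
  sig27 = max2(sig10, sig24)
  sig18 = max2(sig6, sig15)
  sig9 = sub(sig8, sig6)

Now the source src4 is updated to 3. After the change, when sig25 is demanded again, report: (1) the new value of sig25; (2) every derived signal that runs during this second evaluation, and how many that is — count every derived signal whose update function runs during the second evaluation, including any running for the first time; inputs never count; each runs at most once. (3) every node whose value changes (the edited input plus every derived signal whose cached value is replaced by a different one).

Demanding sig25 again yields 348.
21 derived signals run: sig1, sig2, sig3, sig4, sig5, sig6, sig8, sig9, sig10, sig11, sig12, sig13, sig14, sig15, sig16, sig17, sig18, sig19, sig20, sig23, sig25.
The nodes whose values change: src4, sig1, sig2, sig3, sig4, sig6, sig8, sig9, sig10, sig12, sig13, sig14, sig15, sig16, sig17, sig18, sig20, sig23, sig25.
Note where the cutoff bites: sig22 is checked, finds nothing changed, and keeps its cache.

First demand of the output computes:
  sig1 = mul(-3, 6) = -18
  sig2 = min2(-18, 6) = -18
  sig3 = min2(3, -18) = -18
  sig4 = max2(-18, -18) = -18
  sig5 = mul(-18, -18) = 324
  sig6 = min2(-18, -18) = -18
  sig8 = mul(-18, -3) = 54
  sig9 = sub(54, -18) = 72
  sig10 = add(54, 324) = 378
  sig11 = min2(324, 378) = 324
  sig12 = min2(-18, 378) = -18
  sig13 = sub(378, -18) = 396
  sig14 = add(-18, 324) = 306
  sig15 = max2(306, -18) = 306
  sig16 = max2(306, 396) = 396
  sig17 = absv(396) = 396
  sig18 = max2(-18, 306) = 306
  sig19 = min2(396, 6) = 6
  sig20 = add(72, 306) = 378
  sig22 = absv(6) = 6
  sig23 = add(-18, 6) = -12
  sig25 = max2(-12, 378) = 378

After the edit, cleaning proceeds:
  sig1: a read changed (src4 -3->3) — executes, giving 18.
  sig2: a read changed (sig1 -18->18) — executes, giving 6.
  sig3: a read changed (sig2 -18->6) — executes, giving 3.
  sig4: a read changed (sig1 -18->18; sig2 -18->6) — executes, giving 18.
  sig5: a read changed (sig1 -18->18; sig4 -18->18) — executes, giving 324 — identical to its old value.
  sig6: a read changed (sig3 -18->3; sig4 -18->18) — executes, giving 3.
  sig8: a read changed (sig6 -18->3; src4 -3->3) — executes, giving 9.
  sig9: a read changed (sig8 54->9; sig6 -18->3) — executes, giving 6.
  sig10: a read changed (sig8 54->9) — executes, giving 333.
  sig11: a read changed (sig10 378->333) — executes, giving 324 — identical to its old value.
  sig12: a read changed (sig4 -18->18; sig10 378->333) — executes, giving 18.
  sig13: a read changed (sig10 378->333; sig6 -18->3) — executes, giving 330.
  sig14: a read changed (sig12 -18->18) — executes, giving 342.
  sig15: a read changed (sig14 306->342; sig6 -18->3) — executes, giving 342.
  sig16: a read changed (sig14 306->342; sig13 396->330) — executes, giving 342.
  sig17: a read changed (sig16 396->342) — executes, giving 342.
  sig18: a read changed (sig6 -18->3; sig15 306->342) — executes, giving 342.
  sig19: a read changed (sig17 396->342) — executes, giving 6 — identical to its old value.
  sig20: a read changed (sig9 72->6; sig18 306->342) — executes, giving 348.
  sig22: dirty, but its reads are unchanged (sig19 unchanged); cached 6 stands.
  sig23: a read changed (sig3 -18->3) — executes, giving 9.
  sig25: a read changed (sig23 -12->9; sig20 378->348) — executes, giving 348.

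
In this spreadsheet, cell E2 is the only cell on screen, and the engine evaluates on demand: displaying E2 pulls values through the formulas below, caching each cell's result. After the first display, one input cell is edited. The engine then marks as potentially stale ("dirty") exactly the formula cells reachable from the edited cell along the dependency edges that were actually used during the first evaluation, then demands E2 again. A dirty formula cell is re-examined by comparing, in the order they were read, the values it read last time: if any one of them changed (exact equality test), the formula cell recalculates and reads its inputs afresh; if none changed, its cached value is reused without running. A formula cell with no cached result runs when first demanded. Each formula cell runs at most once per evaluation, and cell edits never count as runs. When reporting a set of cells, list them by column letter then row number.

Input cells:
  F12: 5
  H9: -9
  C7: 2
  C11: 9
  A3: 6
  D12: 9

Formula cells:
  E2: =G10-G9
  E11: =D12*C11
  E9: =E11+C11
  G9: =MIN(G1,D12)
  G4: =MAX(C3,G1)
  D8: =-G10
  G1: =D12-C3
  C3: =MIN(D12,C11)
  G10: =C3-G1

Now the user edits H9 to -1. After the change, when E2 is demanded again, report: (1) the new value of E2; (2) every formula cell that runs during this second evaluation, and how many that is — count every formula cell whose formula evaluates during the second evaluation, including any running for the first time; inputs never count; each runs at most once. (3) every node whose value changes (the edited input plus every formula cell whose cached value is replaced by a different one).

E2 now evaluates to 9.
Run set: none (0 run).
Changed values: H9.
The important point: nothing the output needs ever reads H9, so the edit is invisible to it.

Initial pass — values computed on the first demand:
  C3 = MIN(9, 9) = 9
  G1 = 9 - 9 = 0
  G9 = MIN(0, 9) = 0
  G10 = 9 - 0 = 9
  E2 = 9 - 0 = 9

Second demand — change propagation:
  no demanded computation ever read H9, so the edit dirties nothing and nothing runs.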